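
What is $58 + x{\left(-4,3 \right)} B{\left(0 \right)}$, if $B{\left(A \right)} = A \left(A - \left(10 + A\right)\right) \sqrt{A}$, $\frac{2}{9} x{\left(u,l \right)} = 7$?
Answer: $58$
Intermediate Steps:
$x{\left(u,l \right)} = \frac{63}{2}$ ($x{\left(u,l \right)} = \frac{9}{2} \cdot 7 = \frac{63}{2}$)
$B{\left(A \right)} = - 10 A^{\frac{3}{2}}$ ($B{\left(A \right)} = A \left(-10\right) \sqrt{A} = - 10 A \sqrt{A} = - 10 A^{\frac{3}{2}}$)
$58 + x{\left(-4,3 \right)} B{\left(0 \right)} = 58 + \frac{63 \left(- 10 \cdot 0^{\frac{3}{2}}\right)}{2} = 58 + \frac{63 \left(\left(-10\right) 0\right)}{2} = 58 + \frac{63}{2} \cdot 0 = 58 + 0 = 58$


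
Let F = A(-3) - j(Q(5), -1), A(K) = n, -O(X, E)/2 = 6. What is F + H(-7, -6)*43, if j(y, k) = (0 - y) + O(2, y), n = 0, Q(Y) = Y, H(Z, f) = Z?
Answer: -284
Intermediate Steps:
O(X, E) = -12 (O(X, E) = -2*6 = -12)
j(y, k) = -12 - y (j(y, k) = (0 - y) - 12 = -y - 12 = -12 - y)
A(K) = 0
F = 17 (F = 0 - (-12 - 1*5) = 0 - (-12 - 5) = 0 - 1*(-17) = 0 + 17 = 17)
F + H(-7, -6)*43 = 17 - 7*43 = 17 - 301 = -284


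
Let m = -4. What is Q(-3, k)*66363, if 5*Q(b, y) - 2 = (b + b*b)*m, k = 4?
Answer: -1459986/5 ≈ -2.9200e+5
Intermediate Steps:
Q(b, y) = 2/5 - 4*b/5 - 4*b**2/5 (Q(b, y) = 2/5 + ((b + b*b)*(-4))/5 = 2/5 + ((b + b**2)*(-4))/5 = 2/5 + (-4*b - 4*b**2)/5 = 2/5 + (-4*b/5 - 4*b**2/5) = 2/5 - 4*b/5 - 4*b**2/5)
Q(-3, k)*66363 = (2/5 - 4/5*(-3) - 4/5*(-3)**2)*66363 = (2/5 + 12/5 - 4/5*9)*66363 = (2/5 + 12/5 - 36/5)*66363 = -22/5*66363 = -1459986/5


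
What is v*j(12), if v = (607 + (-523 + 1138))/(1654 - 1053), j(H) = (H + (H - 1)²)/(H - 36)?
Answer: -81263/7212 ≈ -11.268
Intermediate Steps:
j(H) = (H + (-1 + H)²)/(-36 + H)
v = 1222/601 (v = (607 + 615)/601 = 1222*(1/601) = 1222/601 ≈ 2.0333)
v*j(12) = 1222*((12 + (-1 + 12)²)/(-36 + 12))/601 = 1222*((12 + 11²)/(-24))/601 = 1222*(-(12 + 121)/24)/601 = 1222*(-1/24*133)/601 = (1222/601)*(-133/24) = -81263/7212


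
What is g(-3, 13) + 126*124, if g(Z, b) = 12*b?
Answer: 15780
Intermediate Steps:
g(-3, 13) + 126*124 = 12*13 + 126*124 = 156 + 15624 = 15780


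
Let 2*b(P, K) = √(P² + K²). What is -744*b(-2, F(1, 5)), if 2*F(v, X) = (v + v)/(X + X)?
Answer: -186*√401/5 ≈ -744.93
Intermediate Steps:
F(v, X) = v/(2*X) (F(v, X) = ((v + v)/(X + X))/2 = ((2*v)/((2*X)))/2 = ((2*v)*(1/(2*X)))/2 = (v/X)/2 = v/(2*X))
b(P, K) = √(K² + P²)/2 (b(P, K) = √(P² + K²)/2 = √(K² + P²)/2)
-744*b(-2, F(1, 5)) = -372*√(((½)*1/5)² + (-2)²) = -372*√(((½)*1*(⅕))² + 4) = -372*√((⅒)² + 4) = -372*√(1/100 + 4) = -372*√(401/100) = -372*√401/10 = -186*√401/5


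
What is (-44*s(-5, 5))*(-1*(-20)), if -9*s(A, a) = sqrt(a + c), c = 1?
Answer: 880*sqrt(6)/9 ≈ 239.51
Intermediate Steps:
s(A, a) = -sqrt(1 + a)/9 (s(A, a) = -sqrt(a + 1)/9 = -sqrt(1 + a)/9)
(-44*s(-5, 5))*(-1*(-20)) = (-(-44)*sqrt(1 + 5)/9)*(-1*(-20)) = -(-44)*sqrt(6)/9*20 = (44*sqrt(6)/9)*20 = 880*sqrt(6)/9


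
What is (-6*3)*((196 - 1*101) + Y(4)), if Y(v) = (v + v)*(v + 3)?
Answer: -2718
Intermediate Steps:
Y(v) = 2*v*(3 + v) (Y(v) = (2*v)*(3 + v) = 2*v*(3 + v))
(-6*3)*((196 - 1*101) + Y(4)) = (-6*3)*((196 - 1*101) + 2*4*(3 + 4)) = -18*((196 - 101) + 2*4*7) = -18*(95 + 56) = -18*151 = -2718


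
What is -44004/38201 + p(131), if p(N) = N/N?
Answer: -5803/38201 ≈ -0.15191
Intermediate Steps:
p(N) = 1
-44004/38201 + p(131) = -44004/38201 + 1 = -5803/38201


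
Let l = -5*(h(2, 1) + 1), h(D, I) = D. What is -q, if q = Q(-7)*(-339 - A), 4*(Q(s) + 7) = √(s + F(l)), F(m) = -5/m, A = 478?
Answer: -5719 + 817*I*√15/6 ≈ -5719.0 + 527.37*I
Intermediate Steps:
l = -15 (l = -5*(2 + 1) = -5*3 = -15)
Q(s) = -7 + √(⅓ + s)/4 (Q(s) = -7 + √(s - 5/(-15))/4 = -7 + √(s - 5*(-1/15))/4 = -7 + √(s + ⅓)/4 = -7 + √(⅓ + s)/4)
q = 5719 - 817*I*√15/6 (q = (-7 + √(3 + 9*(-7))/12)*(-339 - 1*478) = (-7 + √(3 - 63)/12)*(-339 - 478) = (-7 + √(-60)/12)*(-817) = (-7 + (2*I*√15)/12)*(-817) = (-7 + I*√15/6)*(-817) = 5719 - 817*I*√15/6 ≈ 5719.0 - 527.37*I)
-q = -(5719 - 817*I*√15/6) = -5719 + 817*I*√15/6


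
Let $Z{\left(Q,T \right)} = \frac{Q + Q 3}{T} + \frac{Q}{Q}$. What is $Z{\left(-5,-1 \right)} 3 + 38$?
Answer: $101$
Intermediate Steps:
$Z{\left(Q,T \right)} = 1 + \frac{4 Q}{T}$ ($Z{\left(Q,T \right)} = \frac{Q + 3 Q}{T} + 1 = \frac{4 Q}{T} + 1 = 1 + \frac{4 Q}{T}$)
$Z{\left(-5,-1 \right)} 3 + 38 = \frac{-1 + 4 \left(-5\right)}{-1} \cdot 3 + 38 = - (-1 - 20) 3 + 38 = \left(-1\right) \left(-21\right) 3 + 38 = 21 \cdot 3 + 38 = 63 + 38 = 101$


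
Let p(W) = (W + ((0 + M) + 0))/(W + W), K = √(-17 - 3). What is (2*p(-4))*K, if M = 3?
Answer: I*√5/2 ≈ 1.118*I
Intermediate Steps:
K = 2*I*√5 (K = √(-20) = 2*I*√5 ≈ 4.4721*I)
p(W) = (3 + W)/(2*W) (p(W) = (W + ((0 + 3) + 0))/(W + W) = (W + (3 + 0))/((2*W)) = (W + 3)*(1/(2*W)) = (3 + W)*(1/(2*W)) = (3 + W)/(2*W))
(2*p(-4))*K = (2*((½)*(3 - 4)/(-4)))*(2*I*√5) = (2*((½)*(-¼)*(-1)))*(2*I*√5) = (2*(⅛))*(2*I*√5) = (2*I*√5)/4 = I*√5/2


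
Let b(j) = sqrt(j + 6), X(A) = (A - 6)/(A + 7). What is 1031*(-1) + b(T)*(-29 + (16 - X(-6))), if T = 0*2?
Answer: -1031 - sqrt(6) ≈ -1033.4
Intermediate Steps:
T = 0
X(A) = (-6 + A)/(7 + A)
b(j) = sqrt(6 + j)
1031*(-1) + b(T)*(-29 + (16 - X(-6))) = 1031*(-1) + sqrt(6 + 0)*(-29 + (16 - (-6 - 6)/(7 - 6))) = -1031 + sqrt(6)*(-29 + (16 - (-12)/1)) = -1031 + sqrt(6)*(-29 + (16 - (-12))) = -1031 + sqrt(6)*(-29 + (16 - 1*(-12))) = -1031 + sqrt(6)*(-29 + (16 + 12)) = -1031 + sqrt(6)*(-29 + 28) = -1031 + sqrt(6)*(-1) = -1031 - sqrt(6)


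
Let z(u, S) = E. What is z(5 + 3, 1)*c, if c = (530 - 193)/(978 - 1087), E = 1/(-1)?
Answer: 337/109 ≈ 3.0917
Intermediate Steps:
E = -1
z(u, S) = -1
c = -337/109 (c = 337/(-109) = 337*(-1/109) = -337/109 ≈ -3.0917)
z(5 + 3, 1)*c = -1*(-337/109) = 337/109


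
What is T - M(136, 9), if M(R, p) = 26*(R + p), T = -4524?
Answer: -8294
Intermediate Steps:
M(R, p) = 26*R + 26*p
T - M(136, 9) = -4524 - (26*136 + 26*9) = -4524 - (3536 + 234) = -4524 - 1*3770 = -4524 - 3770 = -8294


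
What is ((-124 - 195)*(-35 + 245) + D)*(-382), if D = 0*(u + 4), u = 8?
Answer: 25590180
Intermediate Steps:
D = 0 (D = 0*(8 + 4) = 0*12 = 0)
((-124 - 195)*(-35 + 245) + D)*(-382) = ((-124 - 195)*(-35 + 245) + 0)*(-382) = (-319*210 + 0)*(-382) = (-66990 + 0)*(-382) = -66990*(-382) = 25590180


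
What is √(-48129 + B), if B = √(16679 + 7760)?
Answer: √(-48129 + √24439) ≈ 219.03*I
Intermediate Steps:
B = √24439 ≈ 156.33
√(-48129 + B) = √(-48129 + √24439)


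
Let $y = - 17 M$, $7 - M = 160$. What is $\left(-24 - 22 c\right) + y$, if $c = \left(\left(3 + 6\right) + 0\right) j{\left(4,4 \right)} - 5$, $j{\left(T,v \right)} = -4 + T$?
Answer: $2687$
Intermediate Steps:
$M = -153$ ($M = 7 - 160 = -153$)
$c = -5$ ($c = \left(\left(3 + 6\right) + 0\right) \left(-4 + 4\right) - 5 = \left(9 + 0\right) 0 - 5 = 9 \cdot 0 - 5 = 0 - 5 = -5$)
$y = 2601$ ($y = \left(-17\right) \left(-153\right) = 2601$)
$\left(-24 - 22 c\right) + y = \left(-24 - -110\right) + 2601 = \left(-24 + 110\right) + 2601 = 86 + 2601 = 2687$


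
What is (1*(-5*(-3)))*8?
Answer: 120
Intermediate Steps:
(1*(-5*(-3)))*8 = (1*15)*8 = 15*8 = 120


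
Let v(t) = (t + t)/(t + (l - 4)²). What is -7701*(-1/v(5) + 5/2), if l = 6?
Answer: -61608/5 ≈ -12322.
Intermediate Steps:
v(t) = 2*t/(4 + t) (v(t) = (t + t)/(t + (6 - 4)²) = (2*t)/(t + 2²) = (2*t)/(t + 4) = (2*t)/(4 + t) = 2*t/(4 + t))
-7701*(-1/v(5) + 5/2) = -7701*(-1/(2*5/(4 + 5)) + 5/2) = -7701*(-1/(2*5/9) + 5*(½)) = -7701*(-1/(2*5*(⅑)) + 5/2) = -7701*(-1/10/9 + 5/2) = -7701*(-1*9/10 + 5/2) = -7701*(-9/10 + 5/2) = -7701*8/5 = -61608/5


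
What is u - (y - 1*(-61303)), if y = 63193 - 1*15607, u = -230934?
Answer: -339823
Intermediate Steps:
y = 47586 (y = 63193 - 15607 = 47586)
u - (y - 1*(-61303)) = -230934 - (47586 - 1*(-61303)) = -230934 - (47586 + 61303) = -230934 - 1*108889 = -230934 - 108889 = -339823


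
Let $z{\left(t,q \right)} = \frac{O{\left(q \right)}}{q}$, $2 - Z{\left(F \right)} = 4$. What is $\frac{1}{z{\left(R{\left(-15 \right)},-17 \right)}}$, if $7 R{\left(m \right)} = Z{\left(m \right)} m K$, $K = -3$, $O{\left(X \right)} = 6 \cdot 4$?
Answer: $- \frac{17}{24} \approx -0.70833$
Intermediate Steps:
$O{\left(X \right)} = 24$
$Z{\left(F \right)} = -2$ ($Z{\left(F \right)} = 2 - 4 = -2$)
$R{\left(m \right)} = \frac{6 m}{7}$ ($R{\left(m \right)} = \frac{- 2 m \left(-3\right)}{7} = \frac{6 m}{7}$)
$z{\left(t,q \right)} = \frac{24}{q}$
$\frac{1}{z{\left(R{\left(-15 \right)},-17 \right)}} = \frac{1}{24 \frac{1}{-17}} = \frac{1}{24 \left(- \frac{1}{17}\right)} = \frac{1}{- \frac{24}{17}} = - \frac{17}{24}$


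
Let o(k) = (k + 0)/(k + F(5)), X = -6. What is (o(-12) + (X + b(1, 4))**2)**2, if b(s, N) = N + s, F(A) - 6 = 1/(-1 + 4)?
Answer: 2809/289 ≈ 9.7197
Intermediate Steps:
F(A) = 19/3 (F(A) = 6 + 1/(-1 + 4) = 6 + 1/3 = 19/3)
o(k) = k/(19/3 + k) (o(k) = (k + 0)/(k + 19/3) = k/(19/3 + k))
(o(-12) + (X + b(1, 4))**2)**2 = (3*(-12)/(19 + 3*(-12)) + (-6 + (4 + 1))**2)**2 = (3*(-12)/(19 - 36) + (-6 + 5)**2)**2 = (3*(-12)/(-17) + (-1)**2)**2 = (3*(-12)*(-1/17) + 1)**2 = (36/17 + 1)**2 = (53/17)**2 = 2809/289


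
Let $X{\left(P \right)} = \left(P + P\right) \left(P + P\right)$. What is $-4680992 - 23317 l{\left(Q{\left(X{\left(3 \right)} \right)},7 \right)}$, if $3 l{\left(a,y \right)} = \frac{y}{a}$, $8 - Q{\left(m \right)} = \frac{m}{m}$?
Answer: $- \frac{14066293}{3} \approx -4.6888 \cdot 10^{6}$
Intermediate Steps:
$X{\left(P \right)} = 4 P^{2}$ ($X{\left(P \right)} = 2 P 2 P = 4 P^{2}$)
$Q{\left(m \right)} = 7$ ($Q{\left(m \right)} = 8 - \frac{m}{m} = 8 - 1 = 7$)
$l{\left(a,y \right)} = \frac{y}{3 a}$ ($l{\left(a,y \right)} = \frac{y \frac{1}{a}}{3} = \frac{y}{3 a}$)
$-4680992 - 23317 l{\left(Q{\left(X{\left(3 \right)} \right)},7 \right)} = -4680992 - 23317 \cdot \frac{1}{3} \cdot 7 \cdot \frac{1}{7} = -4680992 - \frac{23317}{3} = - \frac{14066293}{3}$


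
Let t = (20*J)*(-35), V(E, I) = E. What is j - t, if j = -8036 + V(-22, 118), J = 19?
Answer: 5242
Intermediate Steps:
t = -13300 (t = (20*19)*(-35) = 380*(-35) = -13300)
j = -8058 (j = -8036 - 22 = -8058)
j - t = -8058 - 1*(-13300) = -8058 + 13300 = 5242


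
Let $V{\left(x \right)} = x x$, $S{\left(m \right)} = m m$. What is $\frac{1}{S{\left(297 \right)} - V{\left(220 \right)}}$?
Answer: $\frac{1}{39809} \approx 2.512 \cdot 10^{-5}$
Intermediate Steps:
$S{\left(m \right)} = m^{2}$
$V{\left(x \right)} = x^{2}$
$\frac{1}{S{\left(297 \right)} - V{\left(220 \right)}} = \frac{1}{297^{2} - 220^{2}} = \frac{1}{88209 - 48400} = \frac{1}{39809}$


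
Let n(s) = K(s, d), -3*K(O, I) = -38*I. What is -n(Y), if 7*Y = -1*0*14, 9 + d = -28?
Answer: 1406/3 ≈ 468.67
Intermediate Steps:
d = -37 (d = -9 - 28 = -37)
Y = 0 (Y = (-1*0*14)/7 = (0*14)/7 = (⅐)*0 = 0)
K(O, I) = 38*I/3 (K(O, I) = -(-38)*I/3 = 38*I/3)
n(s) = -1406/3 (n(s) = (38/3)*(-37) = -1406/3)
-n(Y) = -1*(-1406/3) = 1406/3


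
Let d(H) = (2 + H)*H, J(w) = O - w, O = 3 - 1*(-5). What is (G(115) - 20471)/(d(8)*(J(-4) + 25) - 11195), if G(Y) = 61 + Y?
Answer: 451/183 ≈ 2.4645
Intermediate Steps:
O = 8 (O = 3 + 5 = 8)
J(w) = 8 - w
d(H) = H*(2 + H)
(G(115) - 20471)/(d(8)*(J(-4) + 25) - 11195) = ((61 + 115) - 20471)/((8*(2 + 8))*((8 - 1*(-4)) + 25) - 11195) = (176 - 20471)/((8*10)*((8 + 4) + 25) - 11195) = -20295/(80*(12 + 25) - 11195) = -20295/(80*37 - 11195) = -20295/(2960 - 11195) = -20295/(-8235) = -20295*(-1/8235) = 451/183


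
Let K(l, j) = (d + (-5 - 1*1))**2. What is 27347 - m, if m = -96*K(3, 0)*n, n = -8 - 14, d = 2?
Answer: -6445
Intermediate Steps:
K(l, j) = 16 (K(l, j) = (2 + (-5 - 1*1))**2 = (2 + (-5 - 1))**2 = (2 - 6)**2 = (-4)**2 = 16)
n = -22
m = 33792 (m = -1536*(-22) = -96*(-352) = 33792)
27347 - m = 27347 - 1*33792 = 27347 - 33792 = -6445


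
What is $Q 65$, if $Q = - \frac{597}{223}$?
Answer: $- \frac{38805}{223} \approx -174.01$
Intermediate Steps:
$Q = - \frac{597}{223}$ ($Q = \left(-597\right) \frac{1}{223} = - \frac{597}{223} \approx -2.6771$)
$Q 65 = \left(- \frac{597}{223}\right) 65 = - \frac{38805}{223}$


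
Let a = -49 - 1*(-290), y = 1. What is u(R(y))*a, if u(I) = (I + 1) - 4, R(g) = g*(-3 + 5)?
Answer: -241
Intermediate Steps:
R(g) = 2*g (R(g) = g*2 = 2*g)
u(I) = -3 + I (u(I) = (1 + I) - 4 = -3 + I)
a = 241 (a = -49 + 290 = 241)
u(R(y))*a = (-3 + 2*1)*241 = (-3 + 2)*241 = -1*241 = -241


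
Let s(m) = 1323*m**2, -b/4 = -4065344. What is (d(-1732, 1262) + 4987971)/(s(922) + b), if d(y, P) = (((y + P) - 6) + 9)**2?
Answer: 1301515/285230627 ≈ 0.0045630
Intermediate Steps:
b = 16261376 (b = -4*(-4065344) = 16261376)
d(y, P) = (3 + P + y)**2 (d(y, P) = (((P + y) - 6) + 9)**2 = ((-6 + P + y) + 9)**2 = (3 + P + y)**2)
(d(-1732, 1262) + 4987971)/(s(922) + b) = ((3 + 1262 - 1732)**2 + 4987971)/(1323*922**2 + 16261376) = ((-467)**2 + 4987971)/(1323*850084 + 16261376) = (218089 + 4987971)/(1124661132 + 16261376) = 5206060/1140922508 = 5206060*(1/1140922508) = 1301515/285230627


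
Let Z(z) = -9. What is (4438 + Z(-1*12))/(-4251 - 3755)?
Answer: -4429/8006 ≈ -0.55321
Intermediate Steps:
(4438 + Z(-1*12))/(-4251 - 3755) = (4438 - 9)/(-4251 - 3755) = 4429/(-8006) = 4429*(-1/8006) = -4429/8006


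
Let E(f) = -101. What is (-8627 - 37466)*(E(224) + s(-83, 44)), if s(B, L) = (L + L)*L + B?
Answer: -169990984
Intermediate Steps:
s(B, L) = B + 2*L² (s(B, L) = (2*L)*L + B = 2*L² + B = B + 2*L²)
(-8627 - 37466)*(E(224) + s(-83, 44)) = (-8627 - 37466)*(-101 + (-83 + 2*44²)) = -46093*(-101 + (-83 + 2*1936)) = -46093*(-101 + (-83 + 3872)) = -46093*(-101 + 3789) = -46093*3688 = -169990984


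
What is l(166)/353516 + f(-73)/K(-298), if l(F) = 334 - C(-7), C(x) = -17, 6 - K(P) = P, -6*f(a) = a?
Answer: 6611723/161203296 ≈ 0.041015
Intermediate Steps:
f(a) = -a/6
K(P) = 6 - P
l(F) = 351 (l(F) = 334 - 1*(-17) = 334 + 17 = 351)
l(166)/353516 + f(-73)/K(-298) = 351/353516 + (-⅙*(-73))/(6 - 1*(-298)) = 351*(1/353516) + 73/(6*(6 + 298)) = 351/353516 + (73/6)/304 = 351/353516 + (73/6)*(1/304) = 351/353516 + 73/1824 = 6611723/161203296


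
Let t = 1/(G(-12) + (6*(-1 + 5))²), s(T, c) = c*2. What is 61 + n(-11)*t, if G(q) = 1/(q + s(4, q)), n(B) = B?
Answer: 114949/1885 ≈ 60.981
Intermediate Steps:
s(T, c) = 2*c
G(q) = 1/(3*q) (G(q) = 1/(q + 2*q) = 1/(3*q))
t = 36/20735 (t = 1/((⅓)/(-12) + (6*(-1 + 5))²) = 1/((⅓)*(-1/12) + (6*4)²) = 1/(-1/36 + 24²) = 1/(-1/36 + 576) = 1/(20735/36) = 36/20735 ≈ 0.0017362)
61 + n(-11)*t = 61 - 11*36/20735 = 61 - 36/1885 = 114949/1885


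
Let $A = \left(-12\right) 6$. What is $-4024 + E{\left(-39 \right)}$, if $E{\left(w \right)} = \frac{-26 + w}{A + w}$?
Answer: $- \frac{446599}{111} \approx -4023.4$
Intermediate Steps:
$A = -72$
$E{\left(w \right)} = \frac{-26 + w}{-72 + w}$
$-4024 + E{\left(-39 \right)} = -4024 + \frac{-26 - 39}{-72 - 39} = -4024 + \frac{1}{-111} \left(-65\right) = -4024 - - \frac{65}{111} = -4024 + \frac{65}{111} = - \frac{446599}{111}$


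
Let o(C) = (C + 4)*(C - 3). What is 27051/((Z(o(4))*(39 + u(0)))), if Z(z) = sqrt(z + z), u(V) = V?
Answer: 9017/52 ≈ 173.40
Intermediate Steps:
o(C) = (-3 + C)*(4 + C) (o(C) = (4 + C)*(-3 + C) = (-3 + C)*(4 + C))
Z(z) = sqrt(2)*sqrt(z) (Z(z) = sqrt(2*z) = sqrt(2)*sqrt(z))
27051/((Z(o(4))*(39 + u(0)))) = 27051/(((sqrt(2)*sqrt(-12 + 4 + 4**2))*(39 + 0))) = 27051/(((sqrt(2)*sqrt(-12 + 4 + 16))*39)) = 27051/(((sqrt(2)*sqrt(8))*39)) = 27051/(((sqrt(2)*(2*sqrt(2)))*39)) = 27051/((4*39)) = 27051/156 = 27051*(1/156) = 9017/52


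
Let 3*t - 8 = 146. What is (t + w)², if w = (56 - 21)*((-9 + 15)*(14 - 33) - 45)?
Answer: 273604681/9 ≈ 3.0401e+7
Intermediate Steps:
t = 154/3 (t = 8/3 + (⅓)*146 = 8/3 + 146/3 = 154/3 ≈ 51.333)
w = -5565 (w = 35*(6*(-19) - 45) = 35*(-114 - 45) = 35*(-159) = -5565)
(t + w)² = (154/3 - 5565)² = (-16541/3)² = 273604681/9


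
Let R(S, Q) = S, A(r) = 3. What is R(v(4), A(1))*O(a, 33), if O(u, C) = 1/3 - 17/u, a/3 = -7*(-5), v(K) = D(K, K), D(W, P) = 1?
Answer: 6/35 ≈ 0.17143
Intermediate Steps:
v(K) = 1
a = 105 (a = 3*(-7*(-5)) = 3*35 = 105)
O(u, C) = 1/3 - 17/u (O(u, C) = 1*(1/3) - 17/u = 1/3 - 17/u)
R(v(4), A(1))*O(a, 33) = 1*((1/3)*(-51 + 105)/105) = 1*((1/3)*(1/105)*54) = 1*(6/35) = 6/35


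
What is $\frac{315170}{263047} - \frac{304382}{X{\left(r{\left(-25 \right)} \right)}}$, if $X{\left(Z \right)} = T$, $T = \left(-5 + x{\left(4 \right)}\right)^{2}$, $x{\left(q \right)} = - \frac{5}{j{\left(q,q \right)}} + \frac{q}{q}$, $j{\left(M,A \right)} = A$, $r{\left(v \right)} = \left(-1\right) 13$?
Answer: $- \frac{1280929361294}{116003727} \approx -11042.0$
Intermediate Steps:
$r{\left(v \right)} = -13$
$x{\left(q \right)} = 1 - \frac{5}{q}$ ($x{\left(q \right)} = - \frac{5}{q} + \frac{q}{q} = - \frac{5}{q} + 1 = 1 - \frac{5}{q}$)
$T = \frac{441}{16}$ ($T = \left(-5 + \frac{-5 + 4}{4}\right)^{2} = \left(-5 + \frac{1}{4} \left(-1\right)\right)^{2} = \left(-5 - \frac{1}{4}\right)^{2} = \left(- \frac{21}{4}\right)^{2} = \frac{441}{16} \approx 27.563$)
$X{\left(Z \right)} = \frac{441}{16}$
$\frac{315170}{263047} - \frac{304382}{X{\left(r{\left(-25 \right)} \right)}} = \frac{315170}{263047} - \frac{304382}{\frac{441}{16}} = 315170 \cdot \frac{1}{263047} - \frac{4870112}{441} = \frac{315170}{263047} - \frac{4870112}{441} = - \frac{1280929361294}{116003727}$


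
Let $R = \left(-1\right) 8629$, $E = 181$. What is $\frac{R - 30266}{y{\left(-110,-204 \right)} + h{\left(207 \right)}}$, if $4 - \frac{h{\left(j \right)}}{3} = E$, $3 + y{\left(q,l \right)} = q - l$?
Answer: $\frac{7779}{88} \approx 88.398$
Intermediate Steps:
$y{\left(q,l \right)} = -3 + q - l$ ($y{\left(q,l \right)} = -3 - \left(l - q\right) = -3 + q - l$)
$R = -8629$
$h{\left(j \right)} = -531$ ($h{\left(j \right)} = 12 - 543 = -531$)
$\frac{R - 30266}{y{\left(-110,-204 \right)} + h{\left(207 \right)}} = \frac{-8629 - 30266}{\left(-3 - 110 - -204\right) - 531} = - \frac{38895}{\left(-3 - 110 + 204\right) - 531} = - \frac{38895}{91 - 531} = - \frac{38895}{-440} = \left(-38895\right) \left(- \frac{1}{440}\right) = \frac{7779}{88}$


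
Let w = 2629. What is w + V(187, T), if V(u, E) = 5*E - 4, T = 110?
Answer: 3175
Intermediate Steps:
V(u, E) = -4 + 5*E
w + V(187, T) = 2629 + (-4 + 5*110) = 2629 + (-4 + 550) = 2629 + 546 = 3175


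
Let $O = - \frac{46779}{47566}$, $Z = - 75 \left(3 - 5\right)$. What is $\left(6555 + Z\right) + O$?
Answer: $\frac{318883251}{47566} \approx 6704.0$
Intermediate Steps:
$Z = 150$ ($Z = \left(-75\right) \left(-2\right) = 150$)
$O = - \frac{46779}{47566}$ ($O = \left(-46779\right) \frac{1}{47566} = - \frac{46779}{47566} \approx -0.98345$)
$\left(6555 + Z\right) + O = \left(6555 + 150\right) - \frac{46779}{47566} = 6705 - \frac{46779}{47566} = \frac{318883251}{47566}$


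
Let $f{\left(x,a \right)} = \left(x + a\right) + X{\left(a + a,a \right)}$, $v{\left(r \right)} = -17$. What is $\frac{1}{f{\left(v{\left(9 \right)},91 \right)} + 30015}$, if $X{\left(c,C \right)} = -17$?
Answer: $\frac{1}{30072} \approx 3.3254 \cdot 10^{-5}$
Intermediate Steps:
$f{\left(x,a \right)} = -17 + a + x$ ($f{\left(x,a \right)} = \left(x + a\right) - 17 = \left(a + x\right) - 17 = -17 + a + x$)
$\frac{1}{f{\left(v{\left(9 \right)},91 \right)} + 30015} = \frac{1}{\left(-17 + 91 - 17\right) + 30015} = \frac{1}{57 + 30015} = \frac{1}{30072}$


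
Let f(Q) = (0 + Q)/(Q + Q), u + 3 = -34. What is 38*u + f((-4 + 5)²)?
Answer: -2811/2 ≈ -1405.5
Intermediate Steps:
u = -37 (u = -3 - 34 = -37)
f(Q) = ½ (f(Q) = Q/((2*Q)) = Q*(1/(2*Q)) = ½)
38*u + f((-4 + 5)²) = 38*(-37) + ½ = -1406 + ½ = -2811/2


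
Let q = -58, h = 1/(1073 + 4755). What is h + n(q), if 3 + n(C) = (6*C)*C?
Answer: 117614869/5828 ≈ 20181.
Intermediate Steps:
h = 1/5828 ≈ 0.00017159
n(C) = -3 + 6*C**2 (n(C) = -3 + (6*C)*C = -3 + 6*C**2)
h + n(q) = 1/5828 + (-3 + 6*(-58)**2) = 1/5828 + (-3 + 6*3364) = 1/5828 + (-3 + 20184) = 1/5828 + 20181 = 117614869/5828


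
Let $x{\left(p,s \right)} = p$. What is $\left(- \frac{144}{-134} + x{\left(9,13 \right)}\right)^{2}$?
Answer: $\frac{455625}{4489} \approx 101.5$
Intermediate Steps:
$\left(- \frac{144}{-134} + x{\left(9,13 \right)}\right)^{2} = \left(- \frac{144}{-134} + 9\right)^{2} = \left(\left(-144\right) \left(- \frac{1}{134}\right) + 9\right)^{2} = \left(\frac{72}{67} + 9\right)^{2} = \left(\frac{675}{67}\right)^{2} = \frac{455625}{4489}$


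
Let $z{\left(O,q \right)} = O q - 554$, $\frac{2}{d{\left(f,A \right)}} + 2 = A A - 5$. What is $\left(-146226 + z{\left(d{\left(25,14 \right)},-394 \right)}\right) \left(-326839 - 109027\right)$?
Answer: $\frac{12091885232128}{189} \approx 6.3978 \cdot 10^{10}$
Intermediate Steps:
$d{\left(f,A \right)} = \frac{2}{-7 + A^{2}}$ ($d{\left(f,A \right)} = \frac{2}{-2 + \left(A A - 5\right)} = \frac{2}{-2 + \left(A^{2} - 5\right)} = \frac{2}{-2 + \left(-5 + A^{2}\right)} = \frac{2}{-7 + A^{2}}$)
$z{\left(O,q \right)} = -554 + O q$
$\left(-146226 + z{\left(d{\left(25,14 \right)},-394 \right)}\right) \left(-326839 - 109027\right) = \left(-146226 - \left(554 - \frac{2}{-7 + 14^{2}} \left(-394\right)\right)\right) \left(-326839 - 109027\right) = \left(-146226 - \left(554 - \frac{2}{-7 + 196} \left(-394\right)\right)\right) \left(-435866\right) = \left(-146226 - \left(554 - \frac{2}{189} \left(-394\right)\right)\right) \left(-435866\right) = \left(-146226 - \left(554 - 2 \cdot \frac{1}{189} \left(-394\right)\right)\right) \left(-435866\right) = \left(-146226 + \left(-554 + \frac{2}{189} \left(-394\right)\right)\right) \left(-435866\right) = \left(-146226 - \frac{105494}{189}\right) \left(-435866\right) = \left(- \frac{27742208}{189}\right) \left(-435866\right) = \frac{12091885232128}{189}$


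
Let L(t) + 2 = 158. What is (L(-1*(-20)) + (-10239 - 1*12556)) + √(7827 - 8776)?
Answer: -22639 + I*√949 ≈ -22639.0 + 30.806*I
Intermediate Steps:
L(t) = 156 (L(t) = -2 + 158 = 156)
(L(-1*(-20)) + (-10239 - 1*12556)) + √(7827 - 8776) = (156 + (-10239 - 1*12556)) + √(7827 - 8776) = (156 + (-10239 - 12556)) + √(-949) = (156 - 22795) + I*√949 = -22639 + I*√949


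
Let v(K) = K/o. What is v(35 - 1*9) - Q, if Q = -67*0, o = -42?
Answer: -13/21 ≈ -0.61905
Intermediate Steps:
v(K) = -K/42 (v(K) = K/(-42) = K*(-1/42) = -K/42)
Q = 0
v(35 - 1*9) - Q = -(35 - 1*9)/42 - 1*0 = -(35 - 9)/42 + 0 = -1/42*26 + 0 = -13/21 + 0 = -13/21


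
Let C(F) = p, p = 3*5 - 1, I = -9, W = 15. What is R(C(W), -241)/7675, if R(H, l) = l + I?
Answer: -10/307 ≈ -0.032573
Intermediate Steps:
p = 14 (p = 15 - 1 = 14)
C(F) = 14
R(H, l) = -9 + l (R(H, l) = l - 9 = -9 + l)
R(C(W), -241)/7675 = (-9 - 241)/7675 = -250*1/7675 = -10/307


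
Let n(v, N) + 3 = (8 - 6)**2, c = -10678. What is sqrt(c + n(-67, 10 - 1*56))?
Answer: I*sqrt(10677) ≈ 103.33*I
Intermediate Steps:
n(v, N) = 1 (n(v, N) = -3 + (8 - 6)**2 = -3 + 2**2 = -3 + 4 = 1)
sqrt(c + n(-67, 10 - 1*56)) = sqrt(-10678 + 1) = sqrt(-10677) = I*sqrt(10677)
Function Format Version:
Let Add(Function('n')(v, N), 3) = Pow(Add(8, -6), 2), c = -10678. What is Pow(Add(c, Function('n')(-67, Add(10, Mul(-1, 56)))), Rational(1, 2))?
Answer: Mul(I, Pow(10677, Rational(1, 2))) ≈ Mul(103.33, I)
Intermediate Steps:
Function('n')(v, N) = 1 (Function('n')(v, N) = Add(-3, Pow(Add(8, -6), 2)) = Add(-3, Pow(2, 2)) = Add(-3, 4) = 1)
Pow(Add(c, Function('n')(-67, Add(10, Mul(-1, 56)))), Rational(1, 2)) = Pow(Add(-10678, 1), Rational(1, 2)) = Pow(-10677, Rational(1, 2)) = Mul(I, Pow(10677, Rational(1, 2)))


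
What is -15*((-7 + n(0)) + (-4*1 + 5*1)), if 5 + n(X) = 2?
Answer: 135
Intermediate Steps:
n(X) = -3 (n(X) = -5 + 2 = -3)
-15*((-7 + n(0)) + (-4*1 + 5*1)) = -15*((-7 - 3) + (-4*1 + 5*1)) = -15*(-10 + (-4 + 5)) = -15*(-10 + 1) = -15*(-9) = 135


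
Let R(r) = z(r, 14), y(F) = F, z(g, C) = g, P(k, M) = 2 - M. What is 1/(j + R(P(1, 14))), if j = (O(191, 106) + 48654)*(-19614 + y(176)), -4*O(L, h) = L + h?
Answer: -2/1888586385 ≈ -1.0590e-9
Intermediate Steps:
R(r) = r
O(L, h) = -L/4 - h/4 (O(L, h) = -(L + h)/4 = -L/4 - h/4)
j = -1888586361/2 (j = ((-¼*191 - ¼*106) + 48654)*(-19614 + 176) = ((-191/4 - 53/2) + 48654)*(-19438) = (-297/4 + 48654)*(-19438) = (194319/4)*(-19438) = -1888586361/2 ≈ -9.4429e+8)
1/(j + R(P(1, 14))) = 1/(-1888586361/2 + (2 - 1*14)) = 1/(-1888586361/2 + (2 - 14)) = 1/(-1888586361/2 - 12) = 1/(-1888586385/2) = -2/1888586385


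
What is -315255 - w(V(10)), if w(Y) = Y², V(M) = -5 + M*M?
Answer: -324280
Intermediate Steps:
V(M) = -5 + M²
-315255 - w(V(10)) = -315255 - (-5 + 10²)² = -315255 - (-5 + 100)² = -315255 - 1*95² = -315255 - 1*9025 = -315255 - 9025 = -324280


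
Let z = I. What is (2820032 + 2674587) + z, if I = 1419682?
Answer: 6914301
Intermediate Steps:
z = 1419682
(2820032 + 2674587) + z = (2820032 + 2674587) + 1419682 = 5494619 + 1419682 = 6914301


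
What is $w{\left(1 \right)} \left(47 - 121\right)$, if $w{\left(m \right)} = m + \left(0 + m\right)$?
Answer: $-148$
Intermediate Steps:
$w{\left(m \right)} = 2 m$ ($w{\left(m \right)} = m + m = 2 m$)
$w{\left(1 \right)} \left(47 - 121\right) = 2 \cdot 1 \left(47 - 121\right) = 2 \left(-74\right) = -148$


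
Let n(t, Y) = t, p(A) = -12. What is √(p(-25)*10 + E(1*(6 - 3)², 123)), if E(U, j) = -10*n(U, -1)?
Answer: I*√210 ≈ 14.491*I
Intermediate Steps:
E(U, j) = -10*U
√(p(-25)*10 + E(1*(6 - 3)², 123)) = √(-12*10 - 10*(6 - 3)²) = √(-120 - 10*3²) = √(-120 - 10*9) = √(-120 - 90) = √(-210) = I*√210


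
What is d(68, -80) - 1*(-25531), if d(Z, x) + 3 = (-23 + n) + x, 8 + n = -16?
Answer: 25401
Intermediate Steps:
n = -24 (n = -8 - 16 = -24)
d(Z, x) = -50 + x (d(Z, x) = -3 + ((-23 - 24) + x) = -3 + (-47 + x) = -50 + x)
d(68, -80) - 1*(-25531) = (-50 - 80) - 1*(-25531) = -130 + 25531 = 25401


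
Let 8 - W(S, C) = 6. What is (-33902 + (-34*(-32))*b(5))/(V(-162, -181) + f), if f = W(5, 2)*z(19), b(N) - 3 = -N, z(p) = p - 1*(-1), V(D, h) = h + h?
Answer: 2577/23 ≈ 112.04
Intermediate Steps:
V(D, h) = 2*h
W(S, C) = 2 (W(S, C) = 8 - 1*6 = 8 - 6 = 2)
z(p) = 1 + p (z(p) = p + 1 = 1 + p)
b(N) = 3 - N
f = 40 (f = 2*(1 + 19) = 2*20 = 40)
(-33902 + (-34*(-32))*b(5))/(V(-162, -181) + f) = (-33902 + (-34*(-32))*(3 - 1*5))/(2*(-181) + 40) = (-33902 + 1088*(3 - 5))/(-362 + 40) = (-33902 + 1088*(-2))/(-322) = (-33902 - 2176)*(-1/322) = -36078*(-1/322) = 2577/23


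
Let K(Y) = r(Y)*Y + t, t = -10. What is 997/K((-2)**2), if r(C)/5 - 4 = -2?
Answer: 997/30 ≈ 33.233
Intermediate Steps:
r(C) = 10 (r(C) = 20 + 5*(-2) = 20 - 10 = 10)
K(Y) = -10 + 10*Y (K(Y) = 10*Y - 10 = -10 + 10*Y)
997/K((-2)**2) = 997/(-10 + 10*(-2)**2) = 997/(-10 + 10*4) = 997/(-10 + 40) = 997/30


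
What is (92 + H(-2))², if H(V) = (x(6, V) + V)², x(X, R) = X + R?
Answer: 9216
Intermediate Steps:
x(X, R) = R + X
H(V) = (6 + 2*V)² (H(V) = ((V + 6) + V)² = ((6 + V) + V)² = (6 + 2*V)²)
(92 + H(-2))² = (92 + 4*(3 - 2)²)² = (92 + 4*1²)² = (92 + 4*1)² = (92 + 4)² = 96² = 9216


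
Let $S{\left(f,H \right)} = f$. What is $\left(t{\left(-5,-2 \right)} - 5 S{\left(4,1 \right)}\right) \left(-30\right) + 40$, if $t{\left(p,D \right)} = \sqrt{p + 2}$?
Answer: $640 - 30 i \sqrt{3} \approx 640.0 - 51.962 i$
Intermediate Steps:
$t{\left(p,D \right)} = \sqrt{2 + p}$
$\left(t{\left(-5,-2 \right)} - 5 S{\left(4,1 \right)}\right) \left(-30\right) + 40 = \left(\sqrt{2 - 5} - 20\right) \left(-30\right) + 40 = \left(\sqrt{-3} - 20\right) \left(-30\right) + 40 = \left(i \sqrt{3} - 20\right) \left(-30\right) + 40 = \left(-20 + i \sqrt{3}\right) \left(-30\right) + 40 = \left(600 - 30 i \sqrt{3}\right) + 40 = 640 - 30 i \sqrt{3}$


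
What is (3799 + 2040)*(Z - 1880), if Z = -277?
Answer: -12594723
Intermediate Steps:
(3799 + 2040)*(Z - 1880) = (3799 + 2040)*(-277 - 1880) = 5839*(-2157) = -12594723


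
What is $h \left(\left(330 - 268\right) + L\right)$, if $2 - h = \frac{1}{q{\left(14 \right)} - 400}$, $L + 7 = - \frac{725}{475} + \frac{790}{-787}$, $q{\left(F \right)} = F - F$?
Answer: $\frac{314225091}{2990600} \approx 105.07$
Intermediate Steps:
$q{\left(F \right)} = 0$
$L = - \frac{142504}{14953}$ ($L = -7 + \left(- \frac{725}{475} + \frac{790}{-787}\right) = -7 + \left(\left(-725\right) \frac{1}{475} + 790 \left(- \frac{1}{787}\right)\right) = -7 - \frac{37833}{14953} = - \frac{142504}{14953} \approx -9.5301$)
$h = \frac{801}{400}$ ($h = 2 - \frac{1}{0 - 400} = 2 - \frac{1}{-400} = 2 - - \frac{1}{400} = 2 + \frac{1}{400} = \frac{801}{400} \approx 2.0025$)
$h \left(\left(330 - 268\right) + L\right) = \frac{801 \left(\left(330 - 268\right) - \frac{142504}{14953}\right)}{400} = \frac{801 \left(62 - \frac{142504}{14953}\right)}{400} = \frac{801}{400} \cdot \frac{784582}{14953} = \frac{314225091}{2990600}$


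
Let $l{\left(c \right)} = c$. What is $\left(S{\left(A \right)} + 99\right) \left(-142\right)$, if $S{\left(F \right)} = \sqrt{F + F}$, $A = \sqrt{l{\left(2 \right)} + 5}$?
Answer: $-14058 - 142 \sqrt{2} \sqrt[4]{7} \approx -14385.0$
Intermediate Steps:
$A = \sqrt{7}$ ($A = \sqrt{2 + 5} = \sqrt{7} \approx 2.6458$)
$S{\left(F \right)} = \sqrt{2} \sqrt{F}$ ($S{\left(F \right)} = \sqrt{2 F} = \sqrt{2} \sqrt{F}$)
$\left(S{\left(A \right)} + 99\right) \left(-142\right) = \left(\sqrt{2} \sqrt{\sqrt{7}} + 99\right) \left(-142\right) = \left(\sqrt{2} \sqrt[4]{7} + 99\right) \left(-142\right) = \left(99 + \sqrt{2} \sqrt[4]{7}\right) \left(-142\right) = -14058 - 142 \sqrt{2} \sqrt[4]{7}$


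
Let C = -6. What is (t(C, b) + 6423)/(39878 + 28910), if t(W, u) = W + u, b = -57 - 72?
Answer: 1572/17197 ≈ 0.091411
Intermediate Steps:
b = -129
(t(C, b) + 6423)/(39878 + 28910) = ((-6 - 129) + 6423)/(39878 + 28910) = (-135 + 6423)/68788 = 6288*(1/68788) = 1572/17197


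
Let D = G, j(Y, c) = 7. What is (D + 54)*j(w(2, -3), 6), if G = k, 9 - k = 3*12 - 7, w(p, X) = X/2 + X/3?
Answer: 238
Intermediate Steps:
w(p, X) = 5*X/6 (w(p, X) = X*(½) + X*(⅓) = X/2 + X/3 = 5*X/6)
k = -20 (k = 9 - (3*12 - 7) = 9 - (36 - 7) = 9 - 1*29 = 9 - 29 = -20)
G = -20
D = -20
(D + 54)*j(w(2, -3), 6) = (-20 + 54)*7 = 34*7 = 238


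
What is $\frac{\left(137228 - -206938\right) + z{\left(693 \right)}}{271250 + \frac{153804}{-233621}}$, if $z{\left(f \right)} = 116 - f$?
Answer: $\frac{80269605769}{63369542446} \approx 1.2667$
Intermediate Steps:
$\frac{\left(137228 - -206938\right) + z{\left(693 \right)}}{271250 + \frac{153804}{-233621}} = \frac{\left(137228 - -206938\right) + \left(116 - 693\right)}{271250 + \frac{153804}{-233621}} = \frac{\left(137228 + 206938\right) + \left(116 - 693\right)}{271250 + 153804 \left(- \frac{1}{233621}\right)} = \frac{344166 - 577}{271250 - \frac{153804}{233621}} = \frac{343589}{\frac{63369542446}{233621}} = 343589 \cdot \frac{233621}{63369542446} = \frac{80269605769}{63369542446}$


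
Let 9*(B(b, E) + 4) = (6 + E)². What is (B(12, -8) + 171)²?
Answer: 2271049/81 ≈ 28038.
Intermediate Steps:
B(b, E) = -4 + (6 + E)²/9
(B(12, -8) + 171)² = ((⅑)*(-8)*(12 - 8) + 171)² = ((⅑)*(-8)*4 + 171)² = (-32/9 + 171)² = (1507/9)² = 2271049/81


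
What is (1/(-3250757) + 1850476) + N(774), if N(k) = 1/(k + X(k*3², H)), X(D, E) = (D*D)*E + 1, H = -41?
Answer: 703995153981230670282/380440034878241 ≈ 1.8505e+6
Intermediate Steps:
X(D, E) = 1 + E*D² (X(D, E) = D²*E + 1 = E*D² + 1 = 1 + E*D²)
N(k) = 1/(1 + k - 3321*k²) (N(k) = 1/(k + (1 - 41*81*k²)) = 1/(k + (1 - 3321*k²)) = 1/(1 + k - 3321*k²))
(1/(-3250757) + 1850476) + N(774) = (1/(-3250757) + 1850476) + 1/(1 + 774 - 3321*774²) = (-1/3250757 + 1850476) + 1/(1 + 774 - 3321*599076) = 6015447810331/3250757 + 1/(1 + 774 - 1989531396) = 6015447810331/3250757 + 1/(-1989530621) = 6015447810331/3250757 - 1/1989530621 = 703995153981230670282/380440034878241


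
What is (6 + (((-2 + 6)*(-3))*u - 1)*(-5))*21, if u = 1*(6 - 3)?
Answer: 4011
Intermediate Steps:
u = 3 (u = 1*3 = 3)
(6 + (((-2 + 6)*(-3))*u - 1)*(-5))*21 = (6 + (((-2 + 6)*(-3))*3 - 1)*(-5))*21 = (6 + ((4*(-3))*3 - 1)*(-5))*21 = (6 + (-12*3 - 1)*(-5))*21 = (6 + (-36 - 1)*(-5))*21 = (6 - 37*(-5))*21 = (6 + 185)*21 = 191*21 = 4011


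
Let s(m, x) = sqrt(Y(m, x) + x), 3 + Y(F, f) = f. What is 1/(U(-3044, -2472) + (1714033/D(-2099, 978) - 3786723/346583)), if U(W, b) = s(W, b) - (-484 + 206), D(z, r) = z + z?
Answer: -298955151639934910594/52691743777461657508213 - 2116895314926128356*I*sqrt(4947)/52691743777461657508213 ≈ -0.0056737 - 0.0028257*I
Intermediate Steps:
Y(F, f) = -3 + f
D(z, r) = 2*z
s(m, x) = sqrt(-3 + 2*x) (s(m, x) = sqrt((-3 + x) + x) = sqrt(-3 + 2*x))
U(W, b) = 278 + sqrt(-3 + 2*b) (U(W, b) = sqrt(-3 + 2*b) - (-484 + 206) = sqrt(-3 + 2*b) - 1*(-278) = sqrt(-3 + 2*b) + 278 = 278 + sqrt(-3 + 2*b))
1/(U(-3044, -2472) + (1714033/D(-2099, 978) - 3786723/346583)) = 1/((278 + sqrt(-3 + 2*(-2472))) + (1714033/((2*(-2099))) - 3786723/346583)) = 1/((278 + sqrt(-3 - 4944)) + (1714033/(-4198) - 3786723*1/346583)) = 1/((278 + sqrt(-4947)) + (1714033*(-1/4198) - 3786723/346583)) = 1/((278 + I*sqrt(4947)) + (-1714033/4198 - 3786723/346583)) = 1/((278 + I*sqrt(4947)) - 609951362393/1454955434) = 1/(-205473751741/1454955434 + I*sqrt(4947))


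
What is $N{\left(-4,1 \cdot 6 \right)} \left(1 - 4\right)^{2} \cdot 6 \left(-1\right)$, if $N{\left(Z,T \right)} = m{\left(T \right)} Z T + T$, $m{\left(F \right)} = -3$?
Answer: $-4212$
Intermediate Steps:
$N{\left(Z,T \right)} = T - 3 T Z$ ($N{\left(Z,T \right)} = - 3 Z T + T = - 3 T Z + T = T - 3 T Z$)
$N{\left(-4,1 \cdot 6 \right)} \left(1 - 4\right)^{2} \cdot 6 \left(-1\right) = 1 \cdot 6 \left(1 - -12\right) \left(1 - 4\right)^{2} \cdot 6 \left(-1\right) = 6 \left(1 + 12\right) \left(-3\right)^{2} \left(-6\right) = 6 \cdot 13 \cdot 9 \left(-6\right) = 78 \cdot 9 \left(-6\right) = 702 \left(-6\right) = -4212$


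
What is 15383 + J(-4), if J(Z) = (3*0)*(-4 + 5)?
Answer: 15383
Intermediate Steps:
J(Z) = 0 (J(Z) = 0*1 = 0)
15383 + J(-4) = 15383 + 0 = 15383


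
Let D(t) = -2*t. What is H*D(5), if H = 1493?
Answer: -14930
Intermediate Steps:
H*D(5) = 1493*(-2*5) = 1493*(-10) = -14930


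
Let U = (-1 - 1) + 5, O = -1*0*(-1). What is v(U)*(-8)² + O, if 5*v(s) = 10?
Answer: 128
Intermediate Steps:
O = 0 (O = 0*(-1) = 0)
U = 3 (U = -2 + 5 = 3)
v(s) = 2 (v(s) = (⅕)*10 = 2)
v(U)*(-8)² + O = 2*(-8)² + 0 = 2*64 + 0 = 128 + 0 = 128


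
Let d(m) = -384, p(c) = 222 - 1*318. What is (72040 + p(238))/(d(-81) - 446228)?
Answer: -17986/111653 ≈ -0.16109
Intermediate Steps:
p(c) = -96 (p(c) = 222 - 318 = -96)
(72040 + p(238))/(d(-81) - 446228) = (72040 - 96)/(-384 - 446228) = 71944/(-446612) = 71944*(-1/446612) = -17986/111653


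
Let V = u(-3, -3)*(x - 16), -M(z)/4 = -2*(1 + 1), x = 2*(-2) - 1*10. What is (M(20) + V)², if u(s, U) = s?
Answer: 11236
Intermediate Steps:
x = -14 (x = -4 - 10 = -14)
M(z) = 16 (M(z) = -(-8)*(1 + 1) = -(-8)*2 = -4*(-4) = 16)
V = 90 (V = -3*(-14 - 16) = -3*(-30) = 90)
(M(20) + V)² = (16 + 90)² = 106² = 11236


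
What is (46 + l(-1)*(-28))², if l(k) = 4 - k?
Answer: 8836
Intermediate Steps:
(46 + l(-1)*(-28))² = (46 + (4 - 1*(-1))*(-28))² = (46 + (4 + 1)*(-28))² = (46 + 5*(-28))² = (46 - 140)² = (-94)² = 8836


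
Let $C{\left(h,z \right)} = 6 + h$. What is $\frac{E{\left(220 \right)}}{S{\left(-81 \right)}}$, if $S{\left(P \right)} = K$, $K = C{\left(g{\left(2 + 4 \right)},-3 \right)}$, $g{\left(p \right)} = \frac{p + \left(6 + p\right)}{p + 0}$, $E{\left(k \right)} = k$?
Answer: $\frac{220}{9} \approx 24.444$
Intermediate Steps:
$g{\left(p \right)} = \frac{6 + 2 p}{p}$
$K = 9$ ($K = 6 + \left(2 + \frac{6}{2 + 4}\right) = 6 + \left(2 + \frac{6}{6}\right) = 6 + \left(2 + 6 \cdot \frac{1}{6}\right) = 6 + \left(2 + 1\right) = 6 + 3 = 9$)
$S{\left(P \right)} = 9$
$\frac{E{\left(220 \right)}}{S{\left(-81 \right)}} = \frac{220}{9}$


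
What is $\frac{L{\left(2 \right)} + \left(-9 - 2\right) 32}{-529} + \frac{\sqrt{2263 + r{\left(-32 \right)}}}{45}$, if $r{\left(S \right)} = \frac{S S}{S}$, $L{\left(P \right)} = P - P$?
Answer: $\frac{352}{529} + \frac{\sqrt{2231}}{45} \approx 1.715$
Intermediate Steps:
$L{\left(P \right)} = 0$
$r{\left(S \right)} = S$ ($r{\left(S \right)} = \frac{S^{2}}{S} = S$)
$\frac{L{\left(2 \right)} + \left(-9 - 2\right) 32}{-529} + \frac{\sqrt{2263 + r{\left(-32 \right)}}}{45} = \frac{0 + \left(-9 - 2\right) 32}{-529} + \frac{\sqrt{2263 - 32}}{45} = \left(0 + \left(-9 - 2\right) 32\right) \left(- \frac{1}{529}\right) + \sqrt{2231} \cdot \frac{1}{45} = \left(0 - 352\right) \left(- \frac{1}{529}\right) + \frac{\sqrt{2231}}{45} = \left(-352\right) \left(- \frac{1}{529}\right) + \frac{\sqrt{2231}}{45} = \frac{352}{529} + \frac{\sqrt{2231}}{45}$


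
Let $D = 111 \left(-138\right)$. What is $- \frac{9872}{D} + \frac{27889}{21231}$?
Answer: $\frac{11792521}{6022527} \approx 1.9581$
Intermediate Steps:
$D = -15318$
$- \frac{9872}{D} + \frac{27889}{21231} = - \frac{9872}{-15318} + \frac{27889}{21231} = \left(-9872\right) \left(- \frac{1}{15318}\right) + 27889 \cdot \frac{1}{21231} = \frac{4936}{7659} + \frac{27889}{21231} = \frac{11792521}{6022527}$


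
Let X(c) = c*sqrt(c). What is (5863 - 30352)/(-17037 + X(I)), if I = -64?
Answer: 417219093/290521513 - 12538368*I/290521513 ≈ 1.4361 - 0.043158*I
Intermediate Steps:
X(c) = c**(3/2)
(5863 - 30352)/(-17037 + X(I)) = (5863 - 30352)/(-17037 + (-64)**(3/2)) = -24489*(-17037 + 512*I)/290521513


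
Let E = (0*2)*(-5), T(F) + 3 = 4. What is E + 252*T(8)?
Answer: 252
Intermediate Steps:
T(F) = 1 (T(F) = -3 + 4 = 1)
E = 0 (E = 0*(-5) = 0)
E + 252*T(8) = 0 + 252*1 = 0 + 252 = 252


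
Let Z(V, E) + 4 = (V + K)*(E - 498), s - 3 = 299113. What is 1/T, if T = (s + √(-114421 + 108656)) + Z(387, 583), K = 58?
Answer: 336937/113526547734 - I*√5765/113526547734 ≈ 2.9679e-6 - 6.6881e-10*I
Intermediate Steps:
s = 299116 (s = 3 + 299113 = 299116)
Z(V, E) = -4 + (-498 + E)*(58 + V) (Z(V, E) = -4 + (V + 58)*(E - 498) = -4 + (58 + V)*(-498 + E) = -4 + (-498 + E)*(58 + V))
T = 336937 + I*√5765 (T = (299116 + √(-114421 + 108656)) + (-28888 - 498*387 + 58*583 + 583*387) = (299116 + √(-5765)) + (-28888 - 192726 + 33814 + 225621) = (299116 + I*√5765) + 37821 = 336937 + I*√5765 ≈ 3.3694e+5 + 75.928*I)
1/T = 1/(336937 + I*√5765)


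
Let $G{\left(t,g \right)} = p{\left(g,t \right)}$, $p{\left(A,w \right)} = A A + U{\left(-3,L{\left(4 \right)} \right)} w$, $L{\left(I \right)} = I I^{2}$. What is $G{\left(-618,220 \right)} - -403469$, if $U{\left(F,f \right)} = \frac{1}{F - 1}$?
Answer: $\frac{904047}{2} \approx 4.5202 \cdot 10^{5}$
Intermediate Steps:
$L{\left(I \right)} = I^{3}$
$U{\left(F,f \right)} = \frac{1}{-1 + F}$
$p{\left(A,w \right)} = A^{2} - \frac{w}{4}$ ($p{\left(A,w \right)} = A A + \frac{w}{-1 - 3} = A^{2} + \frac{w}{-4} = A^{2} - \frac{w}{4}$)
$G{\left(t,g \right)} = g^{2} - \frac{t}{4}$
$G{\left(-618,220 \right)} - -403469 = \left(220^{2} - - \frac{309}{2}\right) - -403469 = \left(48400 + \frac{309}{2}\right) + 403469 = \frac{97109}{2} + 403469 = \frac{904047}{2}$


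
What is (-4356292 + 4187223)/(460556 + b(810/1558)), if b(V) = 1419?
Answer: -169069/461975 ≈ -0.36597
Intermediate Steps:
(-4356292 + 4187223)/(460556 + b(810/1558)) = (-4356292 + 4187223)/(460556 + 1419) = -169069/461975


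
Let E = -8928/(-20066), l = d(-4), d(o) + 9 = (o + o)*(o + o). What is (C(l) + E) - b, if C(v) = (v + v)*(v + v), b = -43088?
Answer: 553705668/10033 ≈ 55188.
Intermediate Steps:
d(o) = -9 + 4*o**2 (d(o) = -9 + (o + o)*(o + o) = -9 + (2*o)*(2*o) = -9 + 4*o**2)
l = 55 (l = -9 + 4*(-4)**2 = -9 + 4*16 = -9 + 64 = 55)
E = 4464/10033 (E = -8928*(-1/20066) = 4464/10033 ≈ 0.44493)
C(v) = 4*v**2 (C(v) = (2*v)*(2*v) = 4*v**2)
(C(l) + E) - b = (4*55**2 + 4464/10033) - 1*(-43088) = (4*3025 + 4464/10033) + 43088 = (12100 + 4464/10033) + 43088 = 121403764/10033 + 43088 = 553705668/10033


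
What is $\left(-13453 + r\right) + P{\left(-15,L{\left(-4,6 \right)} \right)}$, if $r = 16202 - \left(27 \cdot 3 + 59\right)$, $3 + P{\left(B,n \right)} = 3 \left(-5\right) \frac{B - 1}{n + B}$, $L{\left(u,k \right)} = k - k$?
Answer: $2590$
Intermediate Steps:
$L{\left(u,k \right)} = 0$
$P{\left(B,n \right)} = -3 - \frac{15 \left(-1 + B\right)}{B + n}$ ($P{\left(B,n \right)} = -3 + 3 \left(-5\right) \frac{B - 1}{n + B} = -3 - 15 \frac{-1 + B}{B + n} = -3 - \frac{15 \left(-1 + B\right)}{B + n}$)
$r = 16062$ ($r = 16202 - \left(81 + 59\right) = 16202 - 140 = 16062$)
$\left(-13453 + r\right) + P{\left(-15,L{\left(-4,6 \right)} \right)} = \left(-13453 + 16062\right) + \frac{3 \left(5 - 0 - -90\right)}{-15 + 0} = 2609 + \frac{3 \left(5 + 0 + 90\right)}{-15} = 2609 + 3 \left(- \frac{1}{15}\right) 95 = 2609 - 19 = 2590$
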